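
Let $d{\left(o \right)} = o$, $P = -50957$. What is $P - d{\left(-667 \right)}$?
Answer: $-50290$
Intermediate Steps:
$P - d{\left(-667 \right)} = -50957 - -667 = -50957 + 667 = -50290$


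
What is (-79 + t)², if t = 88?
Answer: 81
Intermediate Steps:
(-79 + t)² = (-79 + 88)² = 9² = 81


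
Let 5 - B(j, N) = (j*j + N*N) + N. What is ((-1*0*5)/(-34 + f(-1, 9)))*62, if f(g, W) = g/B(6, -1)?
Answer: 0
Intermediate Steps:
B(j, N) = 5 - N - N² - j² (B(j, N) = 5 - ((j*j + N*N) + N) = 5 - ((j² + N²) + N) = 5 - ((N² + j²) + N) = 5 - (N + N² + j²) = 5 + (-N - N² - j²) = 5 - N - N² - j²)
f(g, W) = -g/31 (f(g, W) = g/(5 - 1*(-1) - 1*(-1)² - 1*6²) = g/(5 + 1 - 1*1 - 1*36) = g/(5 + 1 - 1 - 36) = g/(-31) = g*(-1/31) = -g/31)
((-1*0*5)/(-34 + f(-1, 9)))*62 = ((-1*0*5)/(-34 - 1/31*(-1)))*62 = ((0*5)/(-34 + 1/31))*62 = (0/(-1053/31))*62 = -31/1053*0*62 = 0*62 = 0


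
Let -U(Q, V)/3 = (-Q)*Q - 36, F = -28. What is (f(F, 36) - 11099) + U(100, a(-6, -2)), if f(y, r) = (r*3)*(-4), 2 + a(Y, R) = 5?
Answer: 18577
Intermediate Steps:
a(Y, R) = 3 (a(Y, R) = -2 + 5 = 3)
U(Q, V) = 108 + 3*Q**2 (U(Q, V) = -3*((-Q)*Q - 36) = -3*(-Q**2 - 36) = -3*(-36 - Q**2) = 108 + 3*Q**2)
f(y, r) = -12*r (f(y, r) = (3*r)*(-4) = -12*r)
(f(F, 36) - 11099) + U(100, a(-6, -2)) = (-12*36 - 11099) + (108 + 3*100**2) = (-432 - 11099) + (108 + 3*10000) = -11531 + (108 + 30000) = -11531 + 30108 = 18577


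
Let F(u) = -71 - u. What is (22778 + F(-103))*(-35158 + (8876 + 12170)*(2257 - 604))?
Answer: 792736002800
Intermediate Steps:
(22778 + F(-103))*(-35158 + (8876 + 12170)*(2257 - 604)) = (22778 + (-71 - 1*(-103)))*(-35158 + (8876 + 12170)*(2257 - 604)) = (22778 + (-71 + 103))*(-35158 + 21046*1653) = (22778 + 32)*(-35158 + 34789038) = 22810*34753880 = 792736002800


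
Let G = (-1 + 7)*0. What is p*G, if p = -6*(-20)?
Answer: 0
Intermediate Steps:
G = 0 (G = 6*0 = 0)
p = 120
p*G = 120*0 = 0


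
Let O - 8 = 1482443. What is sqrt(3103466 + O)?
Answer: sqrt(4585917) ≈ 2141.5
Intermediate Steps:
O = 1482451 (O = 8 + 1482443 = 1482451)
sqrt(3103466 + O) = sqrt(3103466 + 1482451) = sqrt(4585917)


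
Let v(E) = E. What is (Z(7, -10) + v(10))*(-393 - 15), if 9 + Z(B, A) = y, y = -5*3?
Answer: 5712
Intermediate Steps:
y = -15
Z(B, A) = -24 (Z(B, A) = -9 - 15 = -24)
(Z(7, -10) + v(10))*(-393 - 15) = (-24 + 10)*(-393 - 15) = -14*(-408) = 5712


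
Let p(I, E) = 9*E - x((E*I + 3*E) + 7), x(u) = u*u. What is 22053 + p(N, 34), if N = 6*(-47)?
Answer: -89829082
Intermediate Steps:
N = -282
x(u) = u²
p(I, E) = -(7 + 3*E + E*I)² + 9*E (p(I, E) = 9*E - ((E*I + 3*E) + 7)² = 9*E - ((3*E + E*I) + 7)² = 9*E - (7 + 3*E + E*I)² = -(7 + 3*E + E*I)² + 9*E)
22053 + p(N, 34) = 22053 + (-(7 + 3*34 + 34*(-282))² + 9*34) = 22053 + (-(7 + 102 - 9588)² + 306) = 22053 + (-1*(-9479)² + 306) = 22053 + (-1*89851441 + 306) = 22053 + (-89851441 + 306) = 22053 - 89851135 = -89829082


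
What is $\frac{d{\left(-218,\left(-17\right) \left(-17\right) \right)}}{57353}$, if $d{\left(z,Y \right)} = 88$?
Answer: $\frac{88}{57353} \approx 0.0015344$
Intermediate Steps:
$\frac{d{\left(-218,\left(-17\right) \left(-17\right) \right)}}{57353} = \frac{88}{57353}$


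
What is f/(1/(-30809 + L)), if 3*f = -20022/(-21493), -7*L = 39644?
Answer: -1703918918/150451 ≈ -11325.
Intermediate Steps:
L = -39644/7 (L = -⅐*39644 = -39644/7 ≈ -5663.4)
f = 6674/21493 (f = (-20022/(-21493))/3 = (-20022*(-1/21493))/3 = (⅓)*(20022/21493) = 6674/21493 ≈ 0.31052)
f/(1/(-30809 + L)) = 6674/(21493*(1/(-30809 - 39644/7))) = 6674/(21493*(1/(-255307/7))) = 6674/(21493*(-7/255307)) = (6674/21493)*(-255307/7) = -1703918918/150451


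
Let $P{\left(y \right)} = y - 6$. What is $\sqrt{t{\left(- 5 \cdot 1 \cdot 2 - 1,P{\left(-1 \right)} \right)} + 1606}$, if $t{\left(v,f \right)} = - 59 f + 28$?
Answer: $\sqrt{2047} \approx 45.244$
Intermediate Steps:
$P{\left(y \right)} = -6 + y$ ($P{\left(y \right)} = y - 6 = -6 + y$)
$t{\left(v,f \right)} = 28 - 59 f$
$\sqrt{t{\left(- 5 \cdot 1 \cdot 2 - 1,P{\left(-1 \right)} \right)} + 1606} = \sqrt{\left(28 - 59 \left(-6 - 1\right)\right) + 1606} = \sqrt{\left(28 - -413\right) + 1606} = \sqrt{\left(28 + 413\right) + 1606} = \sqrt{441 + 1606} = \sqrt{2047}$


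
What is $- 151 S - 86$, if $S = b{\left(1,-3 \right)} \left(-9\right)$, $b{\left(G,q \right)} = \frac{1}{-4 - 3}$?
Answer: $- \frac{1961}{7} \approx -280.14$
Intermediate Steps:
$b{\left(G,q \right)} = - \frac{1}{7}$ ($b{\left(G,q \right)} = \frac{1}{-7} = - \frac{1}{7}$)
$S = \frac{9}{7}$ ($S = \left(- \frac{1}{7}\right) \left(-9\right) = \frac{9}{7} \approx 1.2857$)
$- 151 S - 86 = \left(-151\right) \frac{9}{7} - 86 = - \frac{1359}{7} - 86 = - \frac{1961}{7}$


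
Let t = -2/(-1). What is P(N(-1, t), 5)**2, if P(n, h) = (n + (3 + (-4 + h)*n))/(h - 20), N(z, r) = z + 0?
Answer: 1/225 ≈ 0.0044444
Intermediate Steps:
t = 2 (t = -2*(-1) = 2)
N(z, r) = z
P(n, h) = (3 + n + n*(-4 + h))/(-20 + h) (P(n, h) = (n + (3 + n*(-4 + h)))/(-20 + h) = (3 + n + n*(-4 + h))/(-20 + h))
P(N(-1, t), 5)**2 = ((3 - 3*(-1) + 5*(-1))/(-20 + 5))**2 = ((3 + 3 - 5)/(-15))**2 = (-1/15*1)**2 = (-1/15)**2 = 1/225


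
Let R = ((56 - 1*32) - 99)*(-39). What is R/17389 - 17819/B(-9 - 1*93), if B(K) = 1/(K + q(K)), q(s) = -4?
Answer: 32844589571/17389 ≈ 1.8888e+6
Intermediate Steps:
R = 2925 (R = ((56 - 32) - 99)*(-39) = (24 - 99)*(-39) = -75*(-39) = 2925)
B(K) = 1/(-4 + K) (B(K) = 1/(K - 4) = 1/(-4 + K))
R/17389 - 17819/B(-9 - 1*93) = 2925/17389 - (-231647 - 1657167) = 2925*(1/17389) - 17819/(1/(-4 + (-9 - 93))) = 2925/17389 - 17819/(1/(-4 - 102)) = 2925/17389 - 17819/(1/(-106)) = 2925/17389 - 17819/(-1/106) = 2925/17389 - 17819*(-106) = 2925/17389 + 1888814 = 32844589571/17389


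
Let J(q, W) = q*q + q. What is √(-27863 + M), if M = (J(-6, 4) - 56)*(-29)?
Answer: I*√27109 ≈ 164.65*I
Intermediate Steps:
J(q, W) = q + q² (J(q, W) = q² + q = q + q²)
M = 754 (M = (-6*(1 - 6) - 56)*(-29) = (-6*(-5) - 56)*(-29) = (30 - 56)*(-29) = -26*(-29) = 754)
√(-27863 + M) = √(-27863 + 754) = √(-27109) = I*√27109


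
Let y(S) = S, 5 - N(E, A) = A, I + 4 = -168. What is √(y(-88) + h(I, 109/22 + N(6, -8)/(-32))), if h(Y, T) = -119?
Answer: 3*I*√23 ≈ 14.387*I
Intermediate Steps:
I = -172 (I = -4 - 168 = -172)
N(E, A) = 5 - A
√(y(-88) + h(I, 109/22 + N(6, -8)/(-32))) = √(-88 - 119) = √(-207) = 3*I*√23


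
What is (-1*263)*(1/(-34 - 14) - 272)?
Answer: 3433991/48 ≈ 71542.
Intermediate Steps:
(-1*263)*(1/(-34 - 14) - 272) = -263*(1/(-48) - 272) = -263*(-1/48 - 272) = -263*(-13057/48) = 3433991/48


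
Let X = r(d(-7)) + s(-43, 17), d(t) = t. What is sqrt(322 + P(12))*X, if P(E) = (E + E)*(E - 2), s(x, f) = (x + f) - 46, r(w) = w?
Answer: -79*sqrt(562) ≈ -1872.8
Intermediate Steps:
s(x, f) = -46 + f + x (s(x, f) = (f + x) - 46 = -46 + f + x)
P(E) = 2*E*(-2 + E) (P(E) = (2*E)*(-2 + E) = 2*E*(-2 + E))
X = -79 (X = -7 + (-46 + 17 - 43) = -7 - 72 = -79)
sqrt(322 + P(12))*X = sqrt(322 + 2*12*(-2 + 12))*(-79) = sqrt(322 + 2*12*10)*(-79) = sqrt(322 + 240)*(-79) = sqrt(562)*(-79) = -79*sqrt(562)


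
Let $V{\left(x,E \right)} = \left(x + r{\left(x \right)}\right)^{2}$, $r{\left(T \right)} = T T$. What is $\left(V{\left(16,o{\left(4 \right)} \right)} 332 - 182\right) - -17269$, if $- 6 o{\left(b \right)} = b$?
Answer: $24579775$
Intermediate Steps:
$r{\left(T \right)} = T^{2}$
$o{\left(b \right)} = - \frac{b}{6}$
$V{\left(x,E \right)} = \left(x + x^{2}\right)^{2}$
$\left(V{\left(16,o{\left(4 \right)} \right)} 332 - 182\right) - -17269 = \left(16^{2} \left(1 + 16\right)^{2} \cdot 332 - 182\right) - -17269 = \left(256 \cdot 17^{2} \cdot 332 - 182\right) + 17269 = \left(256 \cdot 289 \cdot 332 - 182\right) + 17269 = \left(73984 \cdot 332 - 182\right) + 17269 = \left(24562688 - 182\right) + 17269 = 24562506 + 17269 = 24579775$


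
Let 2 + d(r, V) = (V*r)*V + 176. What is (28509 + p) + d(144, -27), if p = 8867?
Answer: 142526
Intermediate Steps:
d(r, V) = 174 + r*V² (d(r, V) = -2 + ((V*r)*V + 176) = -2 + (r*V² + 176) = -2 + (176 + r*V²) = 174 + r*V²)
(28509 + p) + d(144, -27) = (28509 + 8867) + (174 + 144*(-27)²) = 37376 + (174 + 144*729) = 37376 + (174 + 104976) = 37376 + 105150 = 142526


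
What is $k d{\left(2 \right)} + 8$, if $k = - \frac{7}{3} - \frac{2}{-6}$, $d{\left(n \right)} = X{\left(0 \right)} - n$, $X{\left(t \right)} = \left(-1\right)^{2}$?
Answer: $10$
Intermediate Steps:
$X{\left(t \right)} = 1$
$d{\left(n \right)} = 1 - n$
$k = -2$ ($k = \left(-7\right) \frac{1}{3} - - \frac{1}{3} = - \frac{7}{3} + \frac{1}{3} = -2$)
$k d{\left(2 \right)} + 8 = - 2 \left(1 - 2\right) + 8 = \left(-2\right) \left(-1\right) + 8 = 2 + 8 = 10$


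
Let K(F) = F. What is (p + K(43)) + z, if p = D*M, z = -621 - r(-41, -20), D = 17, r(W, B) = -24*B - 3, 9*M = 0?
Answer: -1055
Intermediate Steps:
M = 0 (M = (1/9)*0 = 0)
r(W, B) = -3 - 24*B
z = -1098 (z = -621 - (-3 - 24*(-20)) = -621 - (-3 + 480) = -621 - 1*477 = -621 - 477 = -1098)
p = 0 (p = 17*0 = 0)
(p + K(43)) + z = (0 + 43) - 1098 = 43 - 1098 = -1055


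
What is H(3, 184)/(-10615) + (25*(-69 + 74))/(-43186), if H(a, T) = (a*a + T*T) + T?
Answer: -133796999/41674490 ≈ -3.2105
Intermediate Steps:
H(a, T) = T + T² + a² (H(a, T) = (a² + T²) + T = (T² + a²) + T = T + T² + a²)
H(3, 184)/(-10615) + (25*(-69 + 74))/(-43186) = (184 + 184² + 3²)/(-10615) + (25*(-69 + 74))/(-43186) = (184 + 33856 + 9)*(-1/10615) + (25*5)*(-1/43186) = 34049*(-1/10615) + 125*(-1/43186) = -34049/10615 - 125/43186 = -133796999/41674490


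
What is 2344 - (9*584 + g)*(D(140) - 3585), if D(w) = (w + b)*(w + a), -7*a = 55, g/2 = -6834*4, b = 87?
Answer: 9136046488/7 ≈ 1.3051e+9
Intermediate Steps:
g = -54672 (g = 2*(-6834*4) = 2*(-27336) = -54672)
a = -55/7 (a = -⅐*55 = -55/7 ≈ -7.8571)
D(w) = (87 + w)*(-55/7 + w) (D(w) = (w + 87)*(w - 55/7) = (87 + w)*(-55/7 + w))
2344 - (9*584 + g)*(D(140) - 3585) = 2344 - (9*584 - 54672)*((-4785/7 + 140² + (554/7)*140) - 3585) = 2344 - (5256 - 54672)*((-4785/7 + 19600 + 11080) - 3585) = 2344 - (-49416)*(209975/7 - 3585) = 2344 - (-49416)*184880/7 = 2344 - 1*(-9136030080/7) = 2344 + 9136030080/7 = 9136046488/7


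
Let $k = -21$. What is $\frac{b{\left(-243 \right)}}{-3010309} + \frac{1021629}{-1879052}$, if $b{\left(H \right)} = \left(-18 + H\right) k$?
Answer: $- \frac{440816865339}{808075306724} \approx -0.54552$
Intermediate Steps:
$b{\left(H \right)} = 378 - 21 H$ ($b{\left(H \right)} = \left(-18 + H\right) \left(-21\right) = 378 - 21 H$)
$\frac{b{\left(-243 \right)}}{-3010309} + \frac{1021629}{-1879052} = \frac{378 - -5103}{-3010309} + \frac{1021629}{-1879052} = \left(378 + 5103\right) \left(- \frac{1}{3010309}\right) + 1021629 \left(- \frac{1}{1879052}\right) = 5481 \left(- \frac{1}{3010309}\right) - \frac{145947}{268436} = - \frac{5481}{3010309} - \frac{145947}{268436} = - \frac{440816865339}{808075306724}$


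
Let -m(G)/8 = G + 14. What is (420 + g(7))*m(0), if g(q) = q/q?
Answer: -47152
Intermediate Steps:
g(q) = 1
m(G) = -112 - 8*G (m(G) = -8*(G + 14) = -8*(14 + G) = -112 - 8*G)
(420 + g(7))*m(0) = (420 + 1)*(-112 - 8*0) = 421*(-112 + 0) = 421*(-112) = -47152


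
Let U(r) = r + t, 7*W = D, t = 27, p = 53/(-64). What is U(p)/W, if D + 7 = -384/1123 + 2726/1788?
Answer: -5885727225/186892192 ≈ -31.493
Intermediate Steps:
p = -53/64 (p = 53*(-1/64) = -53/64 ≈ -0.82813)
D = -5840381/1003962 (D = -7 + (-384/1123 + 2726/1788) = -7 + (-384*1/1123 + 2726*(1/1788)) = -7 + (-384/1123 + 1363/894) = -7 + 1187353/1003962 = -5840381/1003962 ≈ -5.8173)
W = -5840381/7027734 (W = (⅐)*(-5840381/1003962) = -5840381/7027734 ≈ -0.83105)
U(r) = 27 + r (U(r) = r + 27 = 27 + r)
U(p)/W = (27 - 53/64)/(-5840381/7027734) = (1675/64)*(-7027734/5840381) = -5885727225/186892192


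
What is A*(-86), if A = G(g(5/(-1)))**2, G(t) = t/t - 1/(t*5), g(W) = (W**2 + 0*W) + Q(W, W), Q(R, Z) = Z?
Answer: -421443/5000 ≈ -84.289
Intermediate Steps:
g(W) = W + W**2 (g(W) = (W**2 + 0*W) + W = (W**2 + 0) + W = W**2 + W = W + W**2)
G(t) = 1 - 1/(5*t)
A = 9801/10000 (A = ((-1/5 + (5/(-1))*(1 + 5/(-1)))/(((5/(-1))*(1 + 5/(-1)))))**2 = ((-1/5 + (5*(-1))*(1 + 5*(-1)))/(((5*(-1))*(1 + 5*(-1)))))**2 = ((-1/5 - 5*(1 - 5))/((-5*(1 - 5))))**2 = ((-1/5 - 5*(-4))/((-5*(-4))))**2 = ((-1/5 + 20)/20)**2 = ((1/20)*(99/5))**2 = (99/100)**2 = 9801/10000 ≈ 0.98010)
A*(-86) = (9801/10000)*(-86) = -421443/5000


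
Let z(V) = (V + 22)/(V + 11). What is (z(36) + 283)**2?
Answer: 178462881/2209 ≈ 80789.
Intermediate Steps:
z(V) = (22 + V)/(11 + V)
(z(36) + 283)**2 = ((22 + 36)/(11 + 36) + 283)**2 = (58/47 + 283)**2 = (13359/47)**2 = 178462881/2209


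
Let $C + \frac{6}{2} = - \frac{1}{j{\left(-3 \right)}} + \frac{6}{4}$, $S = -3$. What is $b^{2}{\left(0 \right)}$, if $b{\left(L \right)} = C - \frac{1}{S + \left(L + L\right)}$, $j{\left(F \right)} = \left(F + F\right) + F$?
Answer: $\frac{361}{324} \approx 1.1142$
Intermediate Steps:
$j{\left(F \right)} = 3 F$ ($j{\left(F \right)} = 2 F + F = 3 F$)
$C = - \frac{25}{18}$ ($C = -3 + \left(- \frac{1}{3 \left(-3\right)} + \frac{6}{4}\right) = -3 + \left(- \frac{1}{-9} + 6 \cdot \frac{1}{4}\right) = -3 + \left(\left(-1\right) \left(- \frac{1}{9}\right) + \frac{3}{2}\right) = -3 + \left(\frac{1}{9} + \frac{3}{2}\right) = -3 + \frac{29}{18} = - \frac{25}{18} \approx -1.3889$)
$b{\left(L \right)} = - \frac{25}{18} - \frac{1}{-3 + 2 L}$ ($b{\left(L \right)} = - \frac{25}{18} - \frac{1}{-3 + \left(L + L\right)} = - \frac{25}{18} - \frac{1}{-3 + 2 L}$)
$b^{2}{\left(0 \right)} = \left(\frac{57 - 0}{18 \left(-3 + 2 \cdot 0\right)}\right)^{2} = \left(\frac{57 + 0}{18 \left(-3 + 0\right)}\right)^{2} = \left(\frac{1}{18} \frac{1}{-3} \cdot 57\right)^{2} = \left(\frac{1}{18} \left(- \frac{1}{3}\right) 57\right)^{2} = \left(- \frac{19}{18}\right)^{2} = \frac{361}{324}$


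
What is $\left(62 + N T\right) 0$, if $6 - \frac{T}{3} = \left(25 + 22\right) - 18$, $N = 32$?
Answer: $0$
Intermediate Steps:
$T = -69$ ($T = 18 - 3 \left(\left(25 + 22\right) - 18\right) = 18 - 3 \left(47 - 18\right) = 18 - 87 = -69$)
$\left(62 + N T\right) 0 = \left(62 + 32 \left(-69\right)\right) 0 = \left(62 - 2208\right) 0 = \left(-2146\right) 0 = 0$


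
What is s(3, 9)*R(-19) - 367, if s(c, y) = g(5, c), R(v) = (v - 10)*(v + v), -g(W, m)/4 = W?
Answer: -22407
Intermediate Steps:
g(W, m) = -4*W
R(v) = 2*v*(-10 + v) (R(v) = (-10 + v)*(2*v) = 2*v*(-10 + v))
s(c, y) = -20 (s(c, y) = -4*5 = -20)
s(3, 9)*R(-19) - 367 = -40*(-19)*(-10 - 19) - 367 = -40*(-19)*(-29) - 367 = -20*1102 - 367 = -22040 - 367 = -22407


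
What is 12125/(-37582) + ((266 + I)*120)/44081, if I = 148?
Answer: 1332591635/1656652142 ≈ 0.80439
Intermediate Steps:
12125/(-37582) + ((266 + I)*120)/44081 = 12125/(-37582) + ((266 + 148)*120)/44081 = 12125*(-1/37582) + (414*120)*(1/44081) = -12125/37582 + 49680*(1/44081) = -12125/37582 + 49680/44081 = 1332591635/1656652142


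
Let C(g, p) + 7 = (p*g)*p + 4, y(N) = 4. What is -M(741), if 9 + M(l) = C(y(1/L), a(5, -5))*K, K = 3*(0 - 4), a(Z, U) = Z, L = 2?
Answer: 1173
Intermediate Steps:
K = -12 (K = 3*(-4) = -12)
C(g, p) = -3 + g*p**2 (C(g, p) = -7 + ((p*g)*p + 4) = -7 + ((g*p)*p + 4) = -7 + (g*p**2 + 4) = -7 + (4 + g*p**2) = -3 + g*p**2)
M(l) = -1173 (M(l) = -9 + (-3 + 4*5**2)*(-12) = -9 + (-3 + 4*25)*(-12) = -9 + (-3 + 100)*(-12) = -9 + 97*(-12) = -9 - 1164 = -1173)
-M(741) = -1*(-1173) = 1173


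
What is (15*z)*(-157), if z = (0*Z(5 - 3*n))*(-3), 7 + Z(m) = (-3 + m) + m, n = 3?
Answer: 0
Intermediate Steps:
Z(m) = -10 + 2*m (Z(m) = -7 + ((-3 + m) + m) = -7 + (-3 + 2*m) = -10 + 2*m)
z = 0 (z = (0*(-10 + 2*(5 - 3*3)))*(-3) = (0*(-10 + 2*(5 - 9)))*(-3) = (0*(-10 + 2*(-4)))*(-3) = (0*(-10 - 8))*(-3) = (0*(-18))*(-3) = 0*(-3) = 0)
(15*z)*(-157) = (15*0)*(-157) = 0*(-157) = 0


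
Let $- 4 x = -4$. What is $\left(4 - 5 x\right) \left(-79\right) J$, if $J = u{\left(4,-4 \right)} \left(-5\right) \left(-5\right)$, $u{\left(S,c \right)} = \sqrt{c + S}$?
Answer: $0$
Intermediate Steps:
$x = 1$ ($x = \left(- \frac{1}{4}\right) \left(-4\right) = 1$)
$u{\left(S,c \right)} = \sqrt{S + c}$
$J = 0$ ($J = \sqrt{4 - 4} \left(-5\right) \left(-5\right) = \sqrt{0} \left(-5\right) \left(-5\right) = 0 \left(-5\right) \left(-5\right) = 0 \left(-5\right) = 0$)
$\left(4 - 5 x\right) \left(-79\right) J = \left(4 - 5\right) \left(-79\right) 0 = \left(-1\right) \left(-79\right) 0 = 79 \cdot 0 = 0$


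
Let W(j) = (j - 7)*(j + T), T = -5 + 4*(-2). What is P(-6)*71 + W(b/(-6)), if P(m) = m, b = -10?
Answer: -3290/9 ≈ -365.56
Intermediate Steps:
T = -13 (T = -5 - 8 = -13)
W(j) = (-13 + j)*(-7 + j) (W(j) = (j - 7)*(j - 13) = (-7 + j)*(-13 + j) = (-13 + j)*(-7 + j))
P(-6)*71 + W(b/(-6)) = -6*71 + (91 + (-10/(-6))² - (-200)/(-6)) = -426 + (91 + (-10*(-⅙))² - (-200)*(-1)/6) = -426 + (91 + (5/3)² - 20*5/3) = -426 + (91 + 25/9 - 100/3) = -426 + 544/9 = -3290/9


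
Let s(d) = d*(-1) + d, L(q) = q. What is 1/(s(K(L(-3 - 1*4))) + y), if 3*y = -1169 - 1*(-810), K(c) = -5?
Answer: -3/359 ≈ -0.0083565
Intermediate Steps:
s(d) = 0 (s(d) = -d + d = 0)
y = -359/3 (y = (-1169 - 1*(-810))/3 = (-1169 + 810)/3 = (⅓)*(-359) = -359/3 ≈ -119.67)
1/(s(K(L(-3 - 1*4))) + y) = 1/(0 - 359/3) = 1/(-359/3) = -3/359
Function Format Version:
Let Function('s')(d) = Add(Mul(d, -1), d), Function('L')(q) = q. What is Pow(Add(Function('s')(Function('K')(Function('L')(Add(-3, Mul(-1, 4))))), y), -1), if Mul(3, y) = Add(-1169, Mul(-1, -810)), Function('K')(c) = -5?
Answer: Rational(-3, 359) ≈ -0.0083565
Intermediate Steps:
Function('s')(d) = 0 (Function('s')(d) = Add(Mul(-1, d), d) = 0)
y = Rational(-359, 3) (y = Mul(Rational(1, 3), Add(-1169, Mul(-1, -810))) = Mul(Rational(1, 3), Add(-1169, 810)) = Mul(Rational(1, 3), -359) = Rational(-359, 3) ≈ -119.67)
Pow(Add(Function('s')(Function('K')(Function('L')(Add(-3, Mul(-1, 4))))), y), -1) = Pow(Add(0, Rational(-359, 3)), -1) = Pow(Rational(-359, 3), -1) = Rational(-3, 359)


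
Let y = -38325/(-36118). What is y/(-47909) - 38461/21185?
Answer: -66552851788907/36658042295470 ≈ -1.8155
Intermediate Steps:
y = 38325/36118 (y = -38325*(-1/36118) = 38325/36118 ≈ 1.0611)
y/(-47909) - 38461/21185 = (38325/36118)/(-47909) - 38461/21185 = (38325/36118)*(-1/47909) - 38461*1/21185 = -38325/1730377262 - 38461/21185 = -66552851788907/36658042295470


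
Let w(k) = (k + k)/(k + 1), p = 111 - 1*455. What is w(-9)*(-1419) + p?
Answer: -14147/4 ≈ -3536.8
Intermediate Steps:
p = -344 (p = 111 - 455 = -344)
w(k) = 2*k/(1 + k) (w(k) = (2*k)/(1 + k) = 2*k/(1 + k))
w(-9)*(-1419) + p = (2*(-9)/(1 - 9))*(-1419) - 344 = (2*(-9)/(-8))*(-1419) - 344 = (2*(-9)*(-⅛))*(-1419) - 344 = (9/4)*(-1419) - 344 = -12771/4 - 344 = -14147/4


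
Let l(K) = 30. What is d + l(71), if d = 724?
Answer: 754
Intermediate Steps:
d + l(71) = 724 + 30 = 754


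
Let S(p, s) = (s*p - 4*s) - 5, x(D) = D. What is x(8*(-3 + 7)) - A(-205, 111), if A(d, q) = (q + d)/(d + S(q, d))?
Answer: 708546/22145 ≈ 31.996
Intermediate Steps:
S(p, s) = -5 - 4*s + p*s (S(p, s) = (p*s - 4*s) - 5 = (-4*s + p*s) - 5 = -5 - 4*s + p*s)
A(d, q) = (d + q)/(-5 - 3*d + d*q) (A(d, q) = (q + d)/(d + (-5 - 4*d + q*d)) = (d + q)/(d + (-5 - 4*d + d*q)) = (d + q)/(-5 - 3*d + d*q))
x(8*(-3 + 7)) - A(-205, 111) = 8*(-3 + 7) - (-205 + 111)/(-5 - 3*(-205) - 205*111) = 8*4 - (-94)/(-5 + 615 - 22755) = 32 - (-94)/(-22145) = 32 - (-1)*(-94)/22145 = 32 - 1*94/22145 = 32 - 94/22145 = 708546/22145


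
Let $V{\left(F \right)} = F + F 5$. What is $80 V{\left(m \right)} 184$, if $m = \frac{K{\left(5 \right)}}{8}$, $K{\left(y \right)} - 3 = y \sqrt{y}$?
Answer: $33120 + 55200 \sqrt{5} \approx 1.5655 \cdot 10^{5}$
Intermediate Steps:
$K{\left(y \right)} = 3 + y^{\frac{3}{2}}$ ($K{\left(y \right)} = 3 + y \sqrt{y} = 3 + y^{\frac{3}{2}}$)
$m = \frac{3}{8} + \frac{5 \sqrt{5}}{8}$ ($m = \frac{3 + 5^{\frac{3}{2}}}{8} = \left(3 + 5 \sqrt{5}\right) \frac{1}{8} = \frac{3}{8} + \frac{5 \sqrt{5}}{8} \approx 1.7725$)
$V{\left(F \right)} = 6 F$ ($V{\left(F \right)} = F + 5 F = 6 F$)
$80 V{\left(m \right)} 184 = 80 \cdot 6 \left(\frac{3}{8} + \frac{5 \sqrt{5}}{8}\right) 184 = 80 \left(\frac{9}{4} + \frac{15 \sqrt{5}}{4}\right) 184 = \left(180 + 300 \sqrt{5}\right) 184 = 33120 + 55200 \sqrt{5}$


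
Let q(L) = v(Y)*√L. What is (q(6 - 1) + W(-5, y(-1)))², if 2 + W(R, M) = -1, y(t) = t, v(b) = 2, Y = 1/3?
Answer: 29 - 12*√5 ≈ 2.1672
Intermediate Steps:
Y = ⅓ ≈ 0.33333
W(R, M) = -3 (W(R, M) = -2 - 1 = -3)
q(L) = 2*√L
(q(6 - 1) + W(-5, y(-1)))² = (2*√(6 - 1) - 3)² = (2*√5 - 3)² = (-3 + 2*√5)²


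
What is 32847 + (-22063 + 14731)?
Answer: 25515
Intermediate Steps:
32847 + (-22063 + 14731) = 32847 - 7332 = 25515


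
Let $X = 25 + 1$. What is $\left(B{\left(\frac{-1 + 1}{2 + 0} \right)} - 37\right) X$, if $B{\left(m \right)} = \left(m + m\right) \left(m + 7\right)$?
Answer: $-962$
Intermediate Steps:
$X = 26$
$B{\left(m \right)} = 2 m \left(7 + m\right)$
$\left(B{\left(\frac{-1 + 1}{2 + 0} \right)} - 37\right) X = \left(2 \frac{-1 + 1}{2 + 0} \left(7 + \frac{-1 + 1}{2 + 0}\right) - 37\right) 26 = \left(2 \cdot \frac{0}{2} \left(7 + \frac{0}{2}\right) - 37\right) 26 = \left(2 \cdot 0 \cdot \frac{1}{2} \left(7 + 0 \cdot \frac{1}{2}\right) - 37\right) 26 = \left(2 \cdot 0 \left(7 + 0\right) - 37\right) 26 = \left(2 \cdot 0 \cdot 7 - 37\right) 26 = \left(0 - 37\right) 26 = \left(-37\right) 26 = -962$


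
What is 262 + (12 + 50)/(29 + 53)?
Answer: 10773/41 ≈ 262.76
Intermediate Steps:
262 + (12 + 50)/(29 + 53) = 262 + 62/82 = 262 + 62*(1/82) = 262 + 31/41 = 10773/41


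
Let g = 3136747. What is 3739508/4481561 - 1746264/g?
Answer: 3903901862372/14057523022067 ≈ 0.27771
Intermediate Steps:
3739508/4481561 - 1746264/g = 3739508/4481561 - 1746264/3136747 = 3903901862372/14057523022067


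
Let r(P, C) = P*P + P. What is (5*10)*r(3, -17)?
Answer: 600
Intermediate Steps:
r(P, C) = P + P² (r(P, C) = P² + P = P + P²)
(5*10)*r(3, -17) = (5*10)*(3*(1 + 3)) = 50*(3*4) = 50*12 = 600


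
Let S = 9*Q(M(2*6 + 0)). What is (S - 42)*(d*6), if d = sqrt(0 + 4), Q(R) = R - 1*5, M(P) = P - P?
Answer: -1044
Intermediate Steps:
M(P) = 0
Q(R) = -5 + R (Q(R) = R - 5 = -5 + R)
d = 2 (d = sqrt(4) = 2)
S = -45 (S = 9*(-5 + 0) = 9*(-5) = -45)
(S - 42)*(d*6) = (-45 - 42)*(2*6) = -87*12 = -1044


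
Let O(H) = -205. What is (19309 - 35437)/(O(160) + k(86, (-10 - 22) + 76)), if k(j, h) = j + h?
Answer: 5376/25 ≈ 215.04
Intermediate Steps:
k(j, h) = h + j
(19309 - 35437)/(O(160) + k(86, (-10 - 22) + 76)) = (19309 - 35437)/(-205 + (((-10 - 22) + 76) + 86)) = -16128/(-205 + ((-32 + 76) + 86)) = -16128/(-205 + (44 + 86)) = -16128/(-205 + 130) = -16128/(-75) = -16128*(-1/75) = 5376/25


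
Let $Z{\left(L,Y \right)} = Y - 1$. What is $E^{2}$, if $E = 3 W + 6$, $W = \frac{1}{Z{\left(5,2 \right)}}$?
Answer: $81$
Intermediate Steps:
$Z{\left(L,Y \right)} = -1 + Y$
$W = 1$ ($W = \frac{1}{-1 + 2} = 1^{-1} = 1$)
$E = 9$ ($E = 3 \cdot 1 + 6 = 3 + 6 = 9$)
$E^{2} = 9^{2} = 81$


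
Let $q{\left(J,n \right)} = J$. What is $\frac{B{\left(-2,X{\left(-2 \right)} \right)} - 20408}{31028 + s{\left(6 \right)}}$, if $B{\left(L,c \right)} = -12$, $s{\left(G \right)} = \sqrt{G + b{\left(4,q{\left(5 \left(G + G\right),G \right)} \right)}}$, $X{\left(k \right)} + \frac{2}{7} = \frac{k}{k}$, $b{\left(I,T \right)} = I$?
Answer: $- \frac{316795880}{481368387} + \frac{10210 \sqrt{10}}{481368387} \approx -0.65805$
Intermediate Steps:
$X{\left(k \right)} = \frac{5}{7}$ ($X{\left(k \right)} = - \frac{2}{7} + \frac{k}{k} = - \frac{2}{7} + 1 = \frac{5}{7}$)
$s{\left(G \right)} = \sqrt{4 + G}$ ($s{\left(G \right)} = \sqrt{G + 4} = \sqrt{4 + G}$)
$\frac{B{\left(-2,X{\left(-2 \right)} \right)} - 20408}{31028 + s{\left(6 \right)}} = \frac{-12 - 20408}{31028 + \sqrt{4 + 6}} = - \frac{20420}{31028 + \sqrt{10}}$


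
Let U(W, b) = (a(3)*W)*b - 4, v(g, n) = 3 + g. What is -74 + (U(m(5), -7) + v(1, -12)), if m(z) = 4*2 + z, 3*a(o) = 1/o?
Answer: -757/9 ≈ -84.111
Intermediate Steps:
a(o) = 1/(3*o)
m(z) = 8 + z
U(W, b) = -4 + W*b/9 (U(W, b) = (((⅓)/3)*W)*b - 4 = (((⅓)*(⅓))*W)*b - 4 = (W/9)*b - 4 = W*b/9 - 4 = -4 + W*b/9)
-74 + (U(m(5), -7) + v(1, -12)) = -74 + ((-4 + (⅑)*(8 + 5)*(-7)) + (3 + 1)) = -74 + ((-4 + (⅑)*13*(-7)) + 4) = -74 + ((-4 - 91/9) + 4) = -74 + (-127/9 + 4) = -74 - 91/9 = -757/9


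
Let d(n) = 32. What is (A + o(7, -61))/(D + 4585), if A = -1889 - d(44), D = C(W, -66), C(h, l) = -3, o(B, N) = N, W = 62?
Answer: -991/2291 ≈ -0.43256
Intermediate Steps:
D = -3
A = -1921 (A = -1889 - 1*32 = -1889 - 32 = -1921)
(A + o(7, -61))/(D + 4585) = (-1921 - 61)/(-3 + 4585) = -1982/4582 = -1982*1/4582 = -991/2291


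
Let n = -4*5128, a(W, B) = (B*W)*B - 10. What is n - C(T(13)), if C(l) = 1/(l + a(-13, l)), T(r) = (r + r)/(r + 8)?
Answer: -259517383/12652 ≈ -20512.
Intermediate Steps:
T(r) = 2*r/(8 + r) (T(r) = (2*r)/(8 + r) = 2*r/(8 + r))
a(W, B) = -10 + W*B**2 (a(W, B) = W*B**2 - 10 = -10 + W*B**2)
C(l) = 1/(-10 + l - 13*l**2) (C(l) = 1/(l + (-10 - 13*l**2)) = 1/(-10 + l - 13*l**2))
n = -20512
n - C(T(13)) = -20512 - (-1)/(10 - 2*13/(8 + 13) + 13*(2*13/(8 + 13))**2) = -20512 - (-1)/(10 - 2*13/21 + 13*(2*13/21)**2) = -20512 - (-1)/(10 - 2*13/21 + 13*(2*13*(1/21))**2) = -20512 - (-1)/(10 - 1*26/21 + 13*(26/21)**2) = -20512 - (-1)/(10 - 26/21 + 13*(676/441)) = -20512 - (-1)/(10 - 26/21 + 8788/441) = -20512 - (-1)/12652/441 = -20512 - (-1)*441/12652 = -20512 - 1*(-441/12652) = -20512 + 441/12652 = -259517383/12652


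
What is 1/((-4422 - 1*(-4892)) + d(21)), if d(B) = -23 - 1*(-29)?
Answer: 1/476 ≈ 0.0021008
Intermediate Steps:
d(B) = 6 (d(B) = -23 + 29 = 6)
1/((-4422 - 1*(-4892)) + d(21)) = 1/((-4422 - 1*(-4892)) + 6) = 1/((-4422 + 4892) + 6) = 1/(470 + 6) = 1/476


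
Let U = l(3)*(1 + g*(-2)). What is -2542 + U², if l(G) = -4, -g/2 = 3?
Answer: 162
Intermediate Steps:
g = -6 (g = -2*3 = -6)
U = -52 (U = -4*(1 - 6*(-2)) = -4*(1 + 12) = -4*13 = -52)
-2542 + U² = -2542 + (-52)² = -2542 + 2704 = 162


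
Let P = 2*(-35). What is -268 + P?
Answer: -338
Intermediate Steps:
P = -70
-268 + P = -268 - 70 = -338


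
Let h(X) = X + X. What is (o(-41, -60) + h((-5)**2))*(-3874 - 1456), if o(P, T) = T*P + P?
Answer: -13159770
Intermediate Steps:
h(X) = 2*X
o(P, T) = P + P*T (o(P, T) = P*T + P = P + P*T)
(o(-41, -60) + h((-5)**2))*(-3874 - 1456) = (-41*(1 - 60) + 2*(-5)**2)*(-3874 - 1456) = (-41*(-59) + 2*25)*(-5330) = (2419 + 50)*(-5330) = 2469*(-5330) = -13159770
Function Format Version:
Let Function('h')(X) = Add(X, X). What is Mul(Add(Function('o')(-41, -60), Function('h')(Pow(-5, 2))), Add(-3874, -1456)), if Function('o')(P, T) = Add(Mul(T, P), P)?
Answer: -13159770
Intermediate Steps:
Function('h')(X) = Mul(2, X)
Function('o')(P, T) = Add(P, Mul(P, T)) (Function('o')(P, T) = Add(Mul(P, T), P) = Add(P, Mul(P, T)))
Mul(Add(Function('o')(-41, -60), Function('h')(Pow(-5, 2))), Add(-3874, -1456)) = Mul(Add(Mul(-41, Add(1, -60)), Mul(2, Pow(-5, 2))), Add(-3874, -1456)) = Mul(Add(Mul(-41, -59), Mul(2, 25)), -5330) = Mul(Add(2419, 50), -5330) = Mul(2469, -5330) = -13159770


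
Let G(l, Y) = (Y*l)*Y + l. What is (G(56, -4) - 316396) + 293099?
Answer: -22345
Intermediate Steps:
G(l, Y) = l + l*Y**2 (G(l, Y) = l*Y**2 + l = l + l*Y**2)
(G(56, -4) - 316396) + 293099 = (56*(1 + (-4)**2) - 316396) + 293099 = (56*(1 + 16) - 316396) + 293099 = (56*17 - 316396) + 293099 = (952 - 316396) + 293099 = -315444 + 293099 = -22345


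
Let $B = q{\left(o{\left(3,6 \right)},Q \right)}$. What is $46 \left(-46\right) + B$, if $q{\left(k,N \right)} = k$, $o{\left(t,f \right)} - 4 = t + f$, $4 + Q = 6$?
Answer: $-2103$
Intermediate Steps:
$Q = 2$ ($Q = -4 + 6 = 2$)
$o{\left(t,f \right)} = 4 + f + t$ ($o{\left(t,f \right)} = 4 + \left(t + f\right) = 4 + \left(f + t\right) = 4 + f + t$)
$B = 13$ ($B = 4 + 6 + 3 = 13$)
$46 \left(-46\right) + B = 46 \left(-46\right) + 13 = -2116 + 13 = -2103$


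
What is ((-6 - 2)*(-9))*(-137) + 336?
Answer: -9528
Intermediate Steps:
((-6 - 2)*(-9))*(-137) + 336 = -8*(-9)*(-137) + 336 = 72*(-137) + 336 = -9864 + 336 = -9528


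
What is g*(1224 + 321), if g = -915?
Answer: -1413675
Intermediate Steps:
g*(1224 + 321) = -915*(1224 + 321) = -915*1545 = -1413675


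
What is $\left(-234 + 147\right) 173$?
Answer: $-15051$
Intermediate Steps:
$\left(-234 + 147\right) 173 = \left(-87\right) 173 = -15051$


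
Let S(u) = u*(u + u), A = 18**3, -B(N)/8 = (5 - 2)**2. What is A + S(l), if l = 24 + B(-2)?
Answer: 10440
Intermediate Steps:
B(N) = -72 (B(N) = -8*(5 - 2)**2 = -8*3**2 = -8*9 = -72)
l = -48 (l = 24 - 72 = -48)
A = 5832
S(u) = 2*u**2 (S(u) = u*(2*u) = 2*u**2)
A + S(l) = 5832 + 2*(-48)**2 = 5832 + 2*2304 = 5832 + 4608 = 10440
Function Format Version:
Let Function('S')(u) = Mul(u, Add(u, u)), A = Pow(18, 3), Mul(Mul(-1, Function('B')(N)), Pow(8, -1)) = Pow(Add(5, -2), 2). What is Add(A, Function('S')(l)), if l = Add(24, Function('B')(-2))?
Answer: 10440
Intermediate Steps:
Function('B')(N) = -72 (Function('B')(N) = Mul(-8, Pow(Add(5, -2), 2)) = Mul(-8, Pow(3, 2)) = Mul(-8, 9) = -72)
l = -48 (l = Add(24, -72) = -48)
A = 5832
Function('S')(u) = Mul(2, Pow(u, 2)) (Function('S')(u) = Mul(u, Mul(2, u)) = Mul(2, Pow(u, 2)))
Add(A, Function('S')(l)) = Add(5832, Mul(2, Pow(-48, 2))) = Add(5832, Mul(2, 2304)) = Add(5832, 4608) = 10440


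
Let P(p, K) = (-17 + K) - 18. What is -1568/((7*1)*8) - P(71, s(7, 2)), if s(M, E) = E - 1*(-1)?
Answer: 4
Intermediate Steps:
s(M, E) = 1 + E (s(M, E) = E + 1 = 1 + E)
P(p, K) = -35 + K
-1568/((7*1)*8) - P(71, s(7, 2)) = -1568/((7*1)*8) - (-35 + (1 + 2)) = -1568/(7*8) - (-35 + 3) = -1568/56 - 1*(-32) = -1568*1/56 + 32 = -28 + 32 = 4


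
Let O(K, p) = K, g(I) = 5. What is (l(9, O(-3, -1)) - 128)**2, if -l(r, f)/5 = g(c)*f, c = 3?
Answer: 2809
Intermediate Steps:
l(r, f) = -25*f
(l(9, O(-3, -1)) - 128)**2 = (-25*(-3) - 128)**2 = (75 - 128)**2 = (-53)**2 = 2809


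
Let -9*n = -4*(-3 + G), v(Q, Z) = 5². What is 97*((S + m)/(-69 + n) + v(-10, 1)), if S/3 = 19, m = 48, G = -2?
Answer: 1462760/641 ≈ 2282.0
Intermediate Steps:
v(Q, Z) = 25
S = 57 (S = 3*19 = 57)
n = -20/9 (n = -(-4)*(-3 - 2)/9 = -(-4)*(-5)/9 = -⅑*20 = -20/9 ≈ -2.2222)
97*((S + m)/(-69 + n) + v(-10, 1)) = 97*((57 + 48)/(-69 - 20/9) + 25) = 97*(105/(-641/9) + 25) = 97*(105*(-9/641) + 25) = 97*(-945/641 + 25) = 97*(15080/641) = 1462760/641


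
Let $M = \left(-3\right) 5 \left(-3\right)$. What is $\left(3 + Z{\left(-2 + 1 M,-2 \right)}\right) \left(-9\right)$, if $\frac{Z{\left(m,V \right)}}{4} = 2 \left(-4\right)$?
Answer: $261$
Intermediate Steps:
$M = 45$ ($M = \left(-15\right) \left(-3\right) = 45$)
$Z{\left(m,V \right)} = -32$ ($Z{\left(m,V \right)} = 4 \cdot 2 \left(-4\right) = 4 \left(-8\right) = -32$)
$\left(3 + Z{\left(-2 + 1 M,-2 \right)}\right) \left(-9\right) = \left(3 - 32\right) \left(-9\right) = \left(-29\right) \left(-9\right) = 261$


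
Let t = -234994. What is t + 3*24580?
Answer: -161254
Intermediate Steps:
t + 3*24580 = -234994 + 3*24580 = -234994 + 73740 = -161254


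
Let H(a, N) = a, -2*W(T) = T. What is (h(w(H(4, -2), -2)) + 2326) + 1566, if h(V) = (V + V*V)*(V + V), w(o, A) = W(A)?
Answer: 3896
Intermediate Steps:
W(T) = -T/2
w(o, A) = -A/2
h(V) = 2*V*(V + V²) (h(V) = (V + V²)*(2*V) = 2*V*(V + V²))
(h(w(H(4, -2), -2)) + 2326) + 1566 = (2*(-½*(-2))²*(1 - ½*(-2)) + 2326) + 1566 = (2*1²*(1 + 1) + 2326) + 1566 = (2*1*2 + 2326) + 1566 = (4 + 2326) + 1566 = 2330 + 1566 = 3896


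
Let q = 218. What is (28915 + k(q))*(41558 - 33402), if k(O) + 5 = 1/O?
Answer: 25701109718/109 ≈ 2.3579e+8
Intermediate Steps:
k(O) = -5 + 1/O
(28915 + k(q))*(41558 - 33402) = (28915 + (-5 + 1/218))*(41558 - 33402) = (28915 + (-5 + 1/218))*8156 = (28915 - 1089/218)*8156 = (6302381/218)*8156 = 25701109718/109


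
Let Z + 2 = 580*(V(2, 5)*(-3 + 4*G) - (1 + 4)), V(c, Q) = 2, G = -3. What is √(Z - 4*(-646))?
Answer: I*√17718 ≈ 133.11*I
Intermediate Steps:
Z = -20302 (Z = -2 + 580*(2*(-3 + 4*(-3)) - (1 + 4)) = -2 + 580*(2*(-3 - 12) - 5) = -2 + 580*(2*(-15) - 1*5) = -2 + 580*(-30 - 5) = -2 + 580*(-35) = -2 - 20300 = -20302)
√(Z - 4*(-646)) = √(-20302 - 4*(-646)) = √(-20302 + 2584) = √(-17718) = I*√17718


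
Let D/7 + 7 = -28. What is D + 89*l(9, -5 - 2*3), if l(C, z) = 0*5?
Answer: -245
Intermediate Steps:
l(C, z) = 0
D = -245 (D = -49 + 7*(-28) = -49 - 196 = -245)
D + 89*l(9, -5 - 2*3) = -245 + 89*0 = -245 + 0 = -245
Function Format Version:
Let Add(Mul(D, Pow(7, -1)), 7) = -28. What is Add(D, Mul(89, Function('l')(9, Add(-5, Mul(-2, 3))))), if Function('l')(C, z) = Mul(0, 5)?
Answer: -245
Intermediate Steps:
Function('l')(C, z) = 0
D = -245 (D = Add(-49, Mul(7, -28)) = Add(-49, -196) = -245)
Add(D, Mul(89, Function('l')(9, Add(-5, Mul(-2, 3))))) = Add(-245, Mul(89, 0)) = Add(-245, 0) = -245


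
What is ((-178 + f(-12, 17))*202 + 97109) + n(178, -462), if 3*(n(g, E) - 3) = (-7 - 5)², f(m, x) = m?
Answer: 58780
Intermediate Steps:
n(g, E) = 51 (n(g, E) = 3 + (-7 - 5)²/3 = 3 + (⅓)*(-12)² = 3 + (⅓)*144 = 3 + 48 = 51)
((-178 + f(-12, 17))*202 + 97109) + n(178, -462) = ((-178 - 12)*202 + 97109) + 51 = (-190*202 + 97109) + 51 = (-38380 + 97109) + 51 = 58729 + 51 = 58780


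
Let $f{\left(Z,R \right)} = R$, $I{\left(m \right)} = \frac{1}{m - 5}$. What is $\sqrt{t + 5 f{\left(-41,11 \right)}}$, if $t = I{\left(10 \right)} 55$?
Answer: $\sqrt{66} \approx 8.124$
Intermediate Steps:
$I{\left(m \right)} = \frac{1}{-5 + m}$
$t = 11$ ($t = \frac{1}{-5 + 10} \cdot 55 = \frac{1}{5} \cdot 55 = 11$)
$\sqrt{t + 5 f{\left(-41,11 \right)}} = \sqrt{11 + 5 \cdot 11} = \sqrt{11 + 55} = \sqrt{66}$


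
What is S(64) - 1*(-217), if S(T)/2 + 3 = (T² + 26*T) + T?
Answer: 11859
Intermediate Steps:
S(T) = -6 + 2*T² + 54*T (S(T) = -6 + 2*((T² + 26*T) + T) = -6 + 2*(T² + 27*T) = -6 + (2*T² + 54*T) = -6 + 2*T² + 54*T)
S(64) - 1*(-217) = (-6 + 2*64² + 54*64) - 1*(-217) = (-6 + 2*4096 + 3456) + 217 = (-6 + 8192 + 3456) + 217 = 11642 + 217 = 11859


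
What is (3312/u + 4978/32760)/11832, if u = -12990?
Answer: -146123/16783786656 ≈ -8.7062e-6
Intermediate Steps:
(3312/u + 4978/32760)/11832 = (3312/(-12990) + 4978/32760)/11832 = (3312*(-1/12990) + 4978*(1/32760))*(1/11832) = (-552/2165 + 2489/16380)*(1/11832) = -146123/1418508*1/11832 = -146123/16783786656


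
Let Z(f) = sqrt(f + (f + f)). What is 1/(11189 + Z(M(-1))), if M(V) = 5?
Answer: 11189/125193706 - sqrt(15)/125193706 ≈ 8.9343e-5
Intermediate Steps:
Z(f) = sqrt(3)*sqrt(f) (Z(f) = sqrt(f + 2*f) = sqrt(3*f) = sqrt(3)*sqrt(f))
1/(11189 + Z(M(-1))) = 1/(11189 + sqrt(3)*sqrt(5)) = 1/(11189 + sqrt(15))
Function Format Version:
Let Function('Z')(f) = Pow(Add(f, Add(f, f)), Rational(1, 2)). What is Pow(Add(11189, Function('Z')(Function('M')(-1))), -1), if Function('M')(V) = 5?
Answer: Add(Rational(11189, 125193706), Mul(Rational(-1, 125193706), Pow(15, Rational(1, 2)))) ≈ 8.9343e-5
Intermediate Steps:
Function('Z')(f) = Mul(Pow(3, Rational(1, 2)), Pow(f, Rational(1, 2))) (Function('Z')(f) = Pow(Add(f, Mul(2, f)), Rational(1, 2)) = Pow(Mul(3, f), Rational(1, 2)) = Mul(Pow(3, Rational(1, 2)), Pow(f, Rational(1, 2))))
Pow(Add(11189, Function('Z')(Function('M')(-1))), -1) = Pow(Add(11189, Mul(Pow(3, Rational(1, 2)), Pow(5, Rational(1, 2)))), -1) = Pow(Add(11189, Pow(15, Rational(1, 2))), -1)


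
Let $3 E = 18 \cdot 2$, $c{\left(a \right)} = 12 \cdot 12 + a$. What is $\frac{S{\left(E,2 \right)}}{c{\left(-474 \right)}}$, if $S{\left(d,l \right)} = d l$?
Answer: $- \frac{4}{55} \approx -0.072727$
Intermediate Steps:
$c{\left(a \right)} = 144 + a$
$E = 12$ ($E = \frac{18 \cdot 2}{3} = \frac{1}{3} \cdot 36 = 12$)
$\frac{S{\left(E,2 \right)}}{c{\left(-474 \right)}} = \frac{12 \cdot 2}{144 - 474} = \frac{24}{-330} = 24 \left(- \frac{1}{330}\right) = - \frac{4}{55}$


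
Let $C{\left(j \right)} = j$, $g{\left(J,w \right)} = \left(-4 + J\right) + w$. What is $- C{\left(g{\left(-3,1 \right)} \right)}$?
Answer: $6$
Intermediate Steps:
$g{\left(J,w \right)} = -4 + J + w$
$- C{\left(g{\left(-3,1 \right)} \right)} = - (-4 - 3 + 1) = \left(-1\right) \left(-6\right) = 6$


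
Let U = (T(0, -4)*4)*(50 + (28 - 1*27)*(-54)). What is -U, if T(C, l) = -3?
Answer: -48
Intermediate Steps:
U = 48 (U = (-3*4)*(50 + (28 - 1*27)*(-54)) = -12*(50 + (28 - 27)*(-54)) = -12*(50 + 1*(-54)) = -12*(50 - 54) = -12*(-4) = 48)
-U = -1*48 = -48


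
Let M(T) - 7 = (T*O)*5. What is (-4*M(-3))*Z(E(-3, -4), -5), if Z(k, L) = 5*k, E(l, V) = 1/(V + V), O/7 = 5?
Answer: -1295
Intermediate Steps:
O = 35 (O = 7*5 = 35)
E(l, V) = 1/(2*V)
M(T) = 7 + 175*T (M(T) = 7 + (T*35)*5 = 7 + (35*T)*5 = 7 + 175*T)
(-4*M(-3))*Z(E(-3, -4), -5) = (-4*(7 + 175*(-3)))*(5*((½)/(-4))) = (-4*(7 - 525))*(5*((½)*(-¼))) = (-4*(-518))*(5*(-⅛)) = 2072*(-5/8) = -1295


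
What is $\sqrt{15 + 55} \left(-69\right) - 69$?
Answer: $-69 - 69 \sqrt{70} \approx -646.29$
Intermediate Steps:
$\sqrt{15 + 55} \left(-69\right) - 69 = \sqrt{70} \left(-69\right) - 69 = - 69 \sqrt{70} - 69 = -69 - 69 \sqrt{70}$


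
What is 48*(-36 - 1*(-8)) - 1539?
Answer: -2883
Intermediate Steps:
48*(-36 - 1*(-8)) - 1539 = 48*(-36 + 8) - 1539 = 48*(-28) - 1539 = -1344 - 1539 = -2883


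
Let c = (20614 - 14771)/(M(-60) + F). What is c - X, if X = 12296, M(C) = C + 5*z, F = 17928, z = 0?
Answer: -219699085/17868 ≈ -12296.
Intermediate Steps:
M(C) = C (M(C) = C + 5*0 = C + 0 = C)
c = 5843/17868 (c = (20614 - 14771)/(-60 + 17928) = 5843/17868 ≈ 0.32701)
c - X = 5843/17868 - 1*12296 = 5843/17868 - 12296 = -219699085/17868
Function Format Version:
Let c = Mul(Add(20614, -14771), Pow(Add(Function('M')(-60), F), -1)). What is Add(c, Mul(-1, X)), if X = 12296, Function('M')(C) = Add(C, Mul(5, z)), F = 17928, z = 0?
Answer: Rational(-219699085, 17868) ≈ -12296.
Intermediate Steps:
Function('M')(C) = C (Function('M')(C) = Add(C, Mul(5, 0)) = Add(C, 0) = C)
c = Rational(5843, 17868) (c = Mul(Add(20614, -14771), Pow(Add(-60, 17928), -1)) = Mul(5843, Pow(17868, -1)) = Mul(5843, Rational(1, 17868)) = Rational(5843, 17868) ≈ 0.32701)
Add(c, Mul(-1, X)) = Add(Rational(5843, 17868), Mul(-1, 12296)) = Add(Rational(5843, 17868), -12296) = Rational(-219699085, 17868)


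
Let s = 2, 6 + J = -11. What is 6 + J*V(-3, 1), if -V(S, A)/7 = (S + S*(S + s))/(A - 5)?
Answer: 6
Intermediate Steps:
J = -17 (J = -6 - 11 = -17)
V(S, A) = -7*(S + S*(2 + S))/(-5 + A) (V(S, A) = -7*(S + S*(S + 2))/(A - 5) = -7*(S + S*(2 + S))/(-5 + A))
6 + J*V(-3, 1) = 6 - (-119)*(-3)*(3 - 3)/(-5 + 1) = 6 - (-119)*(-3)*0/(-4) = 6 - (-119)*(-3)*(-1)*0/4 = 6 - 17*0 = 6 + 0 = 6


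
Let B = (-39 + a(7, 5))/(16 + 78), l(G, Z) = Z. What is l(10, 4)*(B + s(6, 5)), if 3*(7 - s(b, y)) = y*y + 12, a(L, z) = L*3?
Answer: -3116/141 ≈ -22.099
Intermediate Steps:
a(L, z) = 3*L
s(b, y) = 3 - y²/3 (s(b, y) = 7 - (y*y + 12)/3 = 7 - (y² + 12)/3 = 7 - (12 + y²)/3 = 7 + (-4 - y²/3) = 3 - y²/3)
B = -9/47 (B = (-39 + 3*7)/(16 + 78) = (-39 + 21)/94 = -18*1/94 = -9/47 ≈ -0.19149)
l(10, 4)*(B + s(6, 5)) = 4*(-9/47 + (3 - ⅓*5²)) = 4*(-9/47 + (3 - ⅓*25)) = 4*(-9/47 + (3 - 25/3)) = 4*(-9/47 - 16/3) = 4*(-779/141) = -3116/141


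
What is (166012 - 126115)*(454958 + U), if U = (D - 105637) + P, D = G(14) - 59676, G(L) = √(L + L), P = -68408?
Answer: 8826692589 + 79794*√7 ≈ 8.8269e+9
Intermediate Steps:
G(L) = √2*√L (G(L) = √(2*L) = √2*√L)
D = -59676 + 2*√7 (D = √2*√14 - 59676 = 2*√7 - 59676 = -59676 + 2*√7 ≈ -59671.)
U = -233721 + 2*√7 (U = ((-59676 + 2*√7) - 105637) - 68408 = (-165313 + 2*√7) - 68408 = -233721 + 2*√7 ≈ -2.3372e+5)
(166012 - 126115)*(454958 + U) = (166012 - 126115)*(454958 + (-233721 + 2*√7)) = 39897*(221237 + 2*√7) = 8826692589 + 79794*√7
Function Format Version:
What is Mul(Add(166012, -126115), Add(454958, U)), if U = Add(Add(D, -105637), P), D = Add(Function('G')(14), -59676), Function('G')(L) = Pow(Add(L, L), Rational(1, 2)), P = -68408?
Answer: Add(8826692589, Mul(79794, Pow(7, Rational(1, 2)))) ≈ 8.8269e+9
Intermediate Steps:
Function('G')(L) = Mul(Pow(2, Rational(1, 2)), Pow(L, Rational(1, 2))) (Function('G')(L) = Pow(Mul(2, L), Rational(1, 2)) = Mul(Pow(2, Rational(1, 2)), Pow(L, Rational(1, 2))))
D = Add(-59676, Mul(2, Pow(7, Rational(1, 2)))) (D = Add(Mul(Pow(2, Rational(1, 2)), Pow(14, Rational(1, 2))), -59676) = Add(Mul(2, Pow(7, Rational(1, 2))), -59676) = Add(-59676, Mul(2, Pow(7, Rational(1, 2)))) ≈ -59671.)
U = Add(-233721, Mul(2, Pow(7, Rational(1, 2)))) (U = Add(Add(Add(-59676, Mul(2, Pow(7, Rational(1, 2)))), -105637), -68408) = Add(Add(-165313, Mul(2, Pow(7, Rational(1, 2)))), -68408) = Add(-233721, Mul(2, Pow(7, Rational(1, 2)))) ≈ -2.3372e+5)
Mul(Add(166012, -126115), Add(454958, U)) = Mul(Add(166012, -126115), Add(454958, Add(-233721, Mul(2, Pow(7, Rational(1, 2)))))) = Mul(39897, Add(221237, Mul(2, Pow(7, Rational(1, 2))))) = Add(8826692589, Mul(79794, Pow(7, Rational(1, 2))))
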